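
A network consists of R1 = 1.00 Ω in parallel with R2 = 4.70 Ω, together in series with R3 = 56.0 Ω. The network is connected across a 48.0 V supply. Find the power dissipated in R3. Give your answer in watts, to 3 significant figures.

First find R_p for the parallel pair, then treat R_p + R3 as a series loop.
R_p = (1.00×4.70)/(1.00+4.70) = 0.8246 Ω
R_total = R_p + 56.0 = 0.8246 + 56.0 = 56.82 Ω
I = V / R_total = 48.0 / 56.82 = 0.8447 A
All the supply current flows through R3; use P = I²R3.
P_R3 = (0.8447)² × 56.0 = 39.96 W

40.0 W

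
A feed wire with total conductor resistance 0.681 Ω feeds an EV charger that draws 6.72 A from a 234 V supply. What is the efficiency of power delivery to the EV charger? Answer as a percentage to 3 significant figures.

98.0 %

The feed wire carries the full 6.72 A.
P_line = I² R_line = (6.720)² × 0.681 = 30.75 W
P_source = V I = 234 × 6.720 = 1572 W; P_load = 1542 W
η = P_load / P_source = 1542 / 1572 = 0.9804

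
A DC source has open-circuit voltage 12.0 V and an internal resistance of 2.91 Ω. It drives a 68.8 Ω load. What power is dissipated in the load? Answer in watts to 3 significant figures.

With r and R in series, I = ε/(r+R); the load dissipates I²R.
I = ε / (r + R) = 12.0 / (2.91 + 68.8) = 0.1673 A
P_load = I² R = (0.1673)² × 68.8 = 1.927 W

1.93 W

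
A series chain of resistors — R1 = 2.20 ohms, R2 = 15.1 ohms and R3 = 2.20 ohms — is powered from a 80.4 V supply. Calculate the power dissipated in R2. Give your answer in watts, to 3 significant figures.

The current is common to all series resistors; compute it, then apply P = I²R for the target.
R_total = 2.20 + 15.1 + 2.20 = 19.50 Ω
I = V / R_total = 80.4 / 19.50 = 4.123 A
P_R2 = I² × R2 = (4.123)² × 15.1 = 256.7 W

257 W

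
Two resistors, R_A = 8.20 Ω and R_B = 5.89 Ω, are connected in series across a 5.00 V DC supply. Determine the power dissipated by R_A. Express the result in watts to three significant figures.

1.03 W

Series elements share the same current, so find I first, then use P = I²R.
R_total = 8.20 + 5.89 = 14.09 Ω
I = V / R_total = 5.00 / 14.09 = 0.3549 A
P_R_A = I² × R_A = (0.3549)² × 8.20 = 1.033 W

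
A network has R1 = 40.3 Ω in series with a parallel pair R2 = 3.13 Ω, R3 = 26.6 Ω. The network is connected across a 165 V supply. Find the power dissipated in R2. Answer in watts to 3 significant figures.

36.7 W

Reduce the parallel pair to R_p first; the network is then a simple series string.
R_p = (3.13×26.6)/(3.13+26.6) = 2.800 Ω
R_total = 40.3 + 2.800 = 43.10 Ω
I = V / R_total = 165 / 43.10 = 3.828 A
Voltage across the parallel pair: V_p = I × R_p = 3.828 × 2.800 = 10.72 V
With V_p across R2, its power is V_p²/R2.
P_R2 = (10.72)² / 3.13 = 36.72 W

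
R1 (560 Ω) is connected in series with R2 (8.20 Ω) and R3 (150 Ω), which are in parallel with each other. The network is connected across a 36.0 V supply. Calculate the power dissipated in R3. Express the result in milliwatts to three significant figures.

First combine the parallel branches into one equivalent R_p, then R1 + R_p is a series pair.
R_p = (8.20×150)/(8.20+150) = 7.775 Ω
R_total = 560 + 7.775 = 567.8 Ω
I = V / R_total = 36.0 / 567.8 = 0.06341 A
Voltage across the parallel pair: V_p = I × R_p = 0.06341 × 7.775 = 0.4930 V
R3 is across V_p, so use P = V²/R for that branch.
P_R3 = (0.4930)² / 150 = 0.001620 W

1.62 mW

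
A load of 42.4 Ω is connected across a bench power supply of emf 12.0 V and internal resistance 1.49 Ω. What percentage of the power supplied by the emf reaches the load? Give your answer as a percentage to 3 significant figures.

Both r and R carry the same current, so the power split is just the resistance split: η = R/(R+r).
η = R / (R + r) = 42.4 / (42.4 + 1.49) = 0.9661

96.6 %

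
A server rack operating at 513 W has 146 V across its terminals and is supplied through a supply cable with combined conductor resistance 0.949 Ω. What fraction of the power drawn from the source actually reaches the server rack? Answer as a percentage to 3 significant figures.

97.8 %

I = P / V = 513 / 146 = 3.514 A through the supply cable.
P_line = I² R_line = (3.514)² × 0.949 = 11.72 W
P_source = P_load + P_line = 513.0 + 11.72 = 524.7 W
η = P_load / P_source = 513.0 / 524.7 = 0.9777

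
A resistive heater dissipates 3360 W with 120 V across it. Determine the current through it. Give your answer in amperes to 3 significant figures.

The two known quantities fix the third via I = P / V.
I = 3360 / 120 = 28.00 A

28.0 A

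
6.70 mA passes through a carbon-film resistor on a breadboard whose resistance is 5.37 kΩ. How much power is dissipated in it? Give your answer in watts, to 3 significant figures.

With I and R stated, P = I²R applies in one step.
P = (0.006700 A)² × 5370 Ω = 0.2411 W

0.241 W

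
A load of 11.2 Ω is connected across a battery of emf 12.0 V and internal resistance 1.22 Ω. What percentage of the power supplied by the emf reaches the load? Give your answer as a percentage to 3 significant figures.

90.2 %

η = P_load/(P_load+P_int) = I²R/(I²R+I²r) = R/(R+r) — the I² cancels for series elements.
η = R / (R + r) = 11.2 / (11.2 + 1.22) = 0.9018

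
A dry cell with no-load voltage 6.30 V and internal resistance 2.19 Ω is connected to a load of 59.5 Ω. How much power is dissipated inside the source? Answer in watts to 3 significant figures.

The internal resistance carries the same current as the load; P_int = I²r.
I = ε / (r + R) = 6.30 / (2.19 + 59.5) = 0.1021 A
P_int = I² r = (0.1021)² × 2.19 = 0.02284 W

0.0228 W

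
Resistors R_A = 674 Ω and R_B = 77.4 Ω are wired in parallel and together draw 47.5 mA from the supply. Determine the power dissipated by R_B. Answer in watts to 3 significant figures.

0.141 W

Parallel branches share V, not I — compute V via R_eq, then use V²/R for the target branch.
1/R_eq = 1/674 + 1/77.4 ⇒ R_eq = 69.43 Ω
V = I_total × R_eq = 0.04750 × 69.43 = 3.298 V
P_R_B = V² / R_B = (3.298)² / 77.4 = 0.1405 W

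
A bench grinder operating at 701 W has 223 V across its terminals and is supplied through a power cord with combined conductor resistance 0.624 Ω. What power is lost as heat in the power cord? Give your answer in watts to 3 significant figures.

The power cord is a series resistance carrying the load current; its dissipation is I²R_line.
I = P / V = 701 / 223 = 3.143 A through the power cord.
P_line = I² R_line = (3.143)² × 0.624 = 6.166 W

6.17 W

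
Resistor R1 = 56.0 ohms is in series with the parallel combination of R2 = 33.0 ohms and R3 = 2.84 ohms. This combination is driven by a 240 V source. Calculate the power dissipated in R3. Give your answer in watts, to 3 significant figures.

Replace R2 and R3 with their parallel equivalent so the circuit becomes R1 in series with R_p.
R_p = (33.0×2.84)/(33.0+2.84) = 2.615 Ω
R_total = 56.0 + 2.615 = 58.61 Ω
I = V / R_total = 240 / 58.61 = 4.095 A
Voltage across the parallel pair: V_p = I × R_p = 4.095 × 2.615 = 10.71 V
R3 sees V_p directly, so P = V_p² / R3.
P_R3 = (10.71)² / 2.84 = 40.37 W

40.4 W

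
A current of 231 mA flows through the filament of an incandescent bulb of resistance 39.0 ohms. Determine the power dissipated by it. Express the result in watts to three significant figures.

2.08 W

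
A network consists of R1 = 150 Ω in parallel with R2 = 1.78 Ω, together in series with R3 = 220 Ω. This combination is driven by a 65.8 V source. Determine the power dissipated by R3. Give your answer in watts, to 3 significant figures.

Combine R1 and R2 into their parallel equivalent first, reducing the network to two series resistors.
R_p = (150×1.78)/(150+1.78) = 1.759 Ω
R_total = R_p + 220 = 1.759 + 220 = 221.8 Ω
I = V / R_total = 65.8 / 221.8 = 0.2967 A
R3 is the series element, so its power is I²R.
P_R3 = (0.2967)² × 220 = 19.37 W

19.4 W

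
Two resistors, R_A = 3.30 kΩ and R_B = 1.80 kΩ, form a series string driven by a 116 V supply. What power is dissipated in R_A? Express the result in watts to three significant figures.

Series elements share the same current, so find I first, then use P = I²R.
R_total = (3.30 + 1.80) kΩ = 5100 Ω
I = V / R_total = 116 / 5100 = 0.02275 A
P_R_A = I² × R_A = (0.02275)² × 3300 = 1.707 W

1.71 W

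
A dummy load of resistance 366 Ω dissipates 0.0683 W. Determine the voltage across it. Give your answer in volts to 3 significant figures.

5.00 V

From P = V I = I²R = V²/R, with the two given quantities we get V = √(P R).
V = √(0.0683 × 366) = 5.000 V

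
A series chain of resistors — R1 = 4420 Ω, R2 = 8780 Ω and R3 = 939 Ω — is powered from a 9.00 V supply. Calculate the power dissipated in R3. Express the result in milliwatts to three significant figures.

Since the resistors are in series they all carry the loop current I = V/R_total; the power in any one is I²R.
R_total = 4420 + 8780 + 939 = 14140 Ω
I = V / R_total = 9.00 / 14140 = 0.0006365 A
P_R3 = I² × R3 = (0.0006365)² × 939 = 0.0003805 W

0.380 mW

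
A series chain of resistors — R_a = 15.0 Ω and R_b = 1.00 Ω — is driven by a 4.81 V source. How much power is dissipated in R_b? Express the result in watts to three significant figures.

0.0904 W

In a series string the same current flows through every resistor — find that current, then P = I²R for the one we want.
R_total = 15.0 + 1.00 = 16.00 Ω
I = V / R_total = 4.81 / 16.00 = 0.3006 A
P_R_b = I² × R_b = (0.3006)² × 1.00 = 0.09038 W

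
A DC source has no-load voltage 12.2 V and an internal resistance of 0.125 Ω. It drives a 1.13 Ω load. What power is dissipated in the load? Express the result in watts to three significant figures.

Find the circuit current first, then P = I²R for the load (series elements share I).
I = ε / (r + R) = 12.2 / (0.125 + 1.13) = 9.721 A
P_load = I² R = (9.721)² × 1.13 = 106.8 W

107 W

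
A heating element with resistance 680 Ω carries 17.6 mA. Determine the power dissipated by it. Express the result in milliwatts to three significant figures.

211 mW

With I and R stated, P = I²R applies in one step.
P = (0.01760 A)² × 680 Ω = 0.2106 W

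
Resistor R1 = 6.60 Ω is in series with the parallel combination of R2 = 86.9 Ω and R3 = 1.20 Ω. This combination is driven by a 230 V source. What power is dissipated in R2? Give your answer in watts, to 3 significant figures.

14.1 W

Reduce the parallel pair to R_p first; the network is then a simple series string.
R_p = (86.9×1.20)/(86.9+1.20) = 1.184 Ω
R_total = 6.60 + 1.184 = 7.784 Ω
I = V / R_total = 230 / 7.784 = 29.55 A
Voltage across the parallel pair: V_p = I × R_p = 29.55 × 1.184 = 34.98 V
R2 sees V_p directly, so P = V_p² / R2.
P_R2 = (34.98)² / 86.9 = 14.08 W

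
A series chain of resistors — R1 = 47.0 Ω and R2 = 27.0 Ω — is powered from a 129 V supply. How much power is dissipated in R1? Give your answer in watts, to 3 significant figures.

143 W

The current is common to all series resistors; compute it, then apply P = I²R for the target.
R_total = 47.0 + 27.0 = 74.00 Ω
I = V / R_total = 129 / 74.00 = 1.743 A
P_R1 = I² × R1 = (1.743)² × 47.0 = 142.8 W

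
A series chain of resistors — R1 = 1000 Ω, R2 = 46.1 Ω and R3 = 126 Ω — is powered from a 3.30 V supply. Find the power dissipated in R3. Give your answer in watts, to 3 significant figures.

The current is common to all series resistors; compute it, then apply P = I²R for the target.
R_total = 1000 + 46.1 + 126 = 1172 Ω
I = V / R_total = 3.30 / 1172 = 0.002815 A
P_R3 = I² × R3 = (0.002815)² × 126 = 0.0009988 W

0.000999 W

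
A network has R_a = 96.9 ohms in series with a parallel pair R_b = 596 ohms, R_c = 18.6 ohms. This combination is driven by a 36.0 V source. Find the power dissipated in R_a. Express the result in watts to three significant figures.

Replace R_b and R_c with their parallel equivalent so the circuit becomes R_a in series with R_p.
R_p = (596×18.6)/(596+18.6) = 18.04 Ω
R_total = 96.9 + 18.04 = 114.9 Ω
I = V / R_total = 36.0 / 114.9 = 0.3132 A
The full supply current passes through R_a: P = I²R.
P_R_a = (0.3132)² × 96.9 = 9.506 W

9.51 W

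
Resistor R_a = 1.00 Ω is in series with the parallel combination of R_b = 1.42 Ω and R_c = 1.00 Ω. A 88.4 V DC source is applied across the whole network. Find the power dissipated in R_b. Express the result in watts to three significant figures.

Replace R_b and R_c with their parallel equivalent so the circuit becomes R_a in series with R_p.
R_p = (1.42×1.00)/(1.42+1.00) = 0.5868 Ω
R_total = 1.00 + 0.5868 = 1.587 Ω
I = V / R_total = 88.4 / 1.587 = 55.71 A
Voltage across the parallel pair: V_p = I × R_p = 55.71 × 0.5868 = 32.69 V
R_b sees V_p directly, so P = V_p² / R_b.
P_R_b = (32.69)² / 1.42 = 752.5 W

753 W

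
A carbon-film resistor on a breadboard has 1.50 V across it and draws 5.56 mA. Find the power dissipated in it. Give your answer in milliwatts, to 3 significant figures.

With V and I both given, power follows immediately from P = V I.
P = 1.50 V × 0.005560 A = 0.008340 W

8.34 mW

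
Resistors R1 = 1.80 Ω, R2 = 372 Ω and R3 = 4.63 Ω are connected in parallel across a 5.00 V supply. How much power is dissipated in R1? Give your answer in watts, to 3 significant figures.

13.9 W

R1 sits directly across the source, so P = V²/R with V = 5.00 V.
P_R1 = V² / R1 = (5.00)² / 1.80 Ω = 13.89 W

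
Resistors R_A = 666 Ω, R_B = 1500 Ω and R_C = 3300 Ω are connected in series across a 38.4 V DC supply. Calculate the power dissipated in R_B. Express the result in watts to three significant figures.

0.0740 W

The current is common to all series resistors; compute it, then apply P = I²R for the target.
R_total = 666 + 1500 + 3300 = 5466 Ω
I = V / R_total = 38.4 / 5466 = 0.007025 A
P_R_B = I² × R_B = (0.007025)² × 1500 = 0.07403 W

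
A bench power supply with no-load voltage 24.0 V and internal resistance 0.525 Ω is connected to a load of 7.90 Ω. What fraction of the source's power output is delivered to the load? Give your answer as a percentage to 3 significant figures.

93.8 %

Efficiency is P_load / P_total. With a series r and R sharing the same I, P = I²R for each, so η = R/(R+r).
η = R / (R + r) = 7.90 / (7.90 + 0.525) = 0.9377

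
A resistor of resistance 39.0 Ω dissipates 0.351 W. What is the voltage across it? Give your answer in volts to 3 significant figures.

3.70 V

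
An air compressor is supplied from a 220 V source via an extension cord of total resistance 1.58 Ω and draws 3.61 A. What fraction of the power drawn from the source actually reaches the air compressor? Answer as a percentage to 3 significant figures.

The extension cord carries the full 3.61 A.
P_line = I² R_line = (3.610)² × 1.58 = 20.59 W
P_source = V I = 220 × 3.610 = 794.2 W; P_load = 773.6 W
η = P_load / P_source = 773.6 / 794.2 = 0.9741

97.4 %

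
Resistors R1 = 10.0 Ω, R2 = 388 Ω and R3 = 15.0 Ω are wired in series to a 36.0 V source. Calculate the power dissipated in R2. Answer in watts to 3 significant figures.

2.95 W

In a series string the same current flows through every resistor — find that current, then P = I²R for the one we want.
R_total = 10.0 + 388 + 15.0 = 413.0 Ω
I = V / R_total = 36.0 / 413.0 = 0.08717 A
P_R2 = I² × R2 = (0.08717)² × 388 = 2.948 W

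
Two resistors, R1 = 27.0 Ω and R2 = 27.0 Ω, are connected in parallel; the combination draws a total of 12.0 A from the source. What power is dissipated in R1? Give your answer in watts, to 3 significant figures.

Only the total current is stated, so first find the parallel equivalent to get the voltage across the combination.
1/R_eq = 1/27.0 + 1/27.0 ⇒ R_eq = 13.50 Ω
V = I_total × R_eq = 12.00 × 13.50 = 162.0 V
P_R1 = V² / R1 = (162.0)² / 27.0 = 972.0 W

972 W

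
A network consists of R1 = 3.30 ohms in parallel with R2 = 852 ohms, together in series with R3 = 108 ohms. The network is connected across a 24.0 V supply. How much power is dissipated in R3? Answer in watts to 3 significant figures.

5.02 W

Collapse the R1‖R2 pair into one equivalent R_p; then R_p and R3 form a series string.
R_p = (3.30×852)/(3.30+852) = 3.287 Ω
R_total = R_p + 108 = 3.287 + 108 = 111.3 Ω
I = V / R_total = 24.0 / 111.3 = 0.2157 A
R3 is the series element, so its power is I²R.
P_R3 = (0.2157)² × 108 = 5.023 W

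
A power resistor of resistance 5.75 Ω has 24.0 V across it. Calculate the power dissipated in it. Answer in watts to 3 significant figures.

100 W

With V across and R both known, P = V²/R gives the dissipation directly.
P = (24.0 V)² / 5.75 Ω = 100.2 W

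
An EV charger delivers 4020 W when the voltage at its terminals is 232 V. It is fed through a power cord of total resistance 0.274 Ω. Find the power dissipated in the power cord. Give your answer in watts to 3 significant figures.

Line loss is just I²R for the cable — we know both I and R_line directly.
I = P / V = 4020 / 232 = 17.33 A through the power cord.
P_line = I² R_line = (17.33)² × 0.274 = 82.27 W

82.3 W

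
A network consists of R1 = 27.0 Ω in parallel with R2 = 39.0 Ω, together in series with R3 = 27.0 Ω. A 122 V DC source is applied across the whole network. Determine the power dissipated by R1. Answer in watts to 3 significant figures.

Collapse the R1‖R2 pair into one equivalent R_p; then R_p and R3 form a series string.
R_p = (27.0×39.0)/(27.0+39.0) = 15.95 Ω
R_total = R_p + 27.0 = 15.95 + 27.0 = 42.95 Ω
I = V / R_total = 122 / 42.95 = 2.840 A
Voltage across the parallel pair: V_p = I × R_p = 2.840 × 15.95 = 45.31 V
R1 sits across V_p; its power is V_p²/R.
P_R1 = (45.31)² / 27.0 = 76.05 W

76.1 W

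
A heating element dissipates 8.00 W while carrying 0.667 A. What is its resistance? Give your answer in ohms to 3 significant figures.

18.0 Ω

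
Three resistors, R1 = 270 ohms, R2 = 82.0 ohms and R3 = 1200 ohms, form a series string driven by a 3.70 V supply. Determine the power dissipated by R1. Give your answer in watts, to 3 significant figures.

0.00153 W

Every series element carries the same I. Get I from the total resistance, then P = I² × R1.
R_total = 270 + 82.0 + 1200 = 1552 Ω
I = V / R_total = 3.70 / 1552 = 0.002384 A
P_R1 = I² × R1 = (0.002384)² × 270 = 0.001535 W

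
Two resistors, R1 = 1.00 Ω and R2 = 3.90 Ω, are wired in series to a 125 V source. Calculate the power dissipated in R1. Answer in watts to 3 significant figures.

651 W

The current is common to all series resistors; compute it, then apply P = I²R for the target.
R_total = 1.00 + 3.90 = 4.900 Ω
I = V / R_total = 125 / 4.900 = 25.51 A
P_R1 = I² × R1 = (25.51)² × 1.00 = 650.8 W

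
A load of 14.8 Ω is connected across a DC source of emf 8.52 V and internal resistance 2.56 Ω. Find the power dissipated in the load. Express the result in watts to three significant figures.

Find the circuit current first, then P = I²R for the load (series elements share I).
I = ε / (r + R) = 8.52 / (2.56 + 14.8) = 0.4908 A
P_load = I² R = (0.4908)² × 14.8 = 3.565 W

3.56 W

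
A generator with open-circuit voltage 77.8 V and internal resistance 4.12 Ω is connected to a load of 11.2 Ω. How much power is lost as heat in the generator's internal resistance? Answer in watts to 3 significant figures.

The internal resistance carries the same current as the load; P_int = I²r.
I = ε / (r + R) = 77.8 / (4.12 + 11.2) = 5.078 A
P_int = I² r = (5.078)² × 4.12 = 106.3 W

106 W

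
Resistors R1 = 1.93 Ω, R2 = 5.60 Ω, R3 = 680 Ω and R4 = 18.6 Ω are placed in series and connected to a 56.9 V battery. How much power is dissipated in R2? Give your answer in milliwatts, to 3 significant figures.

36.4 mW

Since the resistors are in series they all carry the loop current I = V/R_total; the power in any one is I²R.
R_total = 1.93 + 5.60 + 680 + 18.6 = 706.1 Ω
I = V / R_total = 56.9 / 706.1 = 0.08058 A
P_R2 = I² × R2 = (0.08058)² × 5.60 = 0.03636 W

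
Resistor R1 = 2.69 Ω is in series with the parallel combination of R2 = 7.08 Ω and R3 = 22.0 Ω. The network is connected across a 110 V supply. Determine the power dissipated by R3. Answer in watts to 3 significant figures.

244 W

First combine the parallel branches into one equivalent R_p, then R1 + R_p is a series pair.
R_p = (7.08×22.0)/(7.08+22.0) = 5.356 Ω
R_total = 2.69 + 5.356 = 8.046 Ω
I = V / R_total = 110 / 8.046 = 13.67 A
Voltage across the parallel pair: V_p = I × R_p = 13.67 × 5.356 = 73.23 V
With V_p across R3, its power is V_p²/R3.
P_R3 = (73.23)² / 22.0 = 243.7 W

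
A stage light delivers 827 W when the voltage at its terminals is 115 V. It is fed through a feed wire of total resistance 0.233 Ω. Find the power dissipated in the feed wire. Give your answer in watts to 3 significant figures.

Line loss is just I²R for the cable — we know both I and R_line directly.
I = P / V = 827 / 115 = 7.191 A through the feed wire.
P_line = I² R_line = (7.191)² × 0.233 = 12.05 W

12.0 W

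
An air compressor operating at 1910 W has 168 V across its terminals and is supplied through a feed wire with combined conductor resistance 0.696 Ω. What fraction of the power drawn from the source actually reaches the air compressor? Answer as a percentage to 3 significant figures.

I = P / V = 1910 / 168 = 11.37 A through the feed wire.
P_line = I² R_line = (11.37)² × 0.696 = 89.96 W
P_source = P_load + P_line = 1910 + 89.96 = 2000 W
η = P_load / P_source = 1910 / 2000 = 0.9550

95.5 %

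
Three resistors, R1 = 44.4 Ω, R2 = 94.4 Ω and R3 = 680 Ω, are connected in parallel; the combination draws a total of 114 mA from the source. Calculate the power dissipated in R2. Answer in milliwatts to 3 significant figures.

Only the total current is stated, so first find the parallel equivalent to get the voltage across the combination.
1/R_eq = 1/44.4 + 1/94.4 + 1/680 ⇒ R_eq = 28.91 Ω
V = I_total × R_eq = 0.1140 × 28.91 = 3.296 V
P_R2 = V² / R2 = (3.296)² / 94.4 = 0.1151 W

115 mW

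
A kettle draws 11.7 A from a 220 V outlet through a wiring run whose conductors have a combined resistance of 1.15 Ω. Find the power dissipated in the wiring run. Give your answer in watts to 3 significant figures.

The wiring run and load are in series, so the same current flows in both; the loss is I²R_line.
The wiring run carries the full 11.7 A.
P_line = I² R_line = (11.70)² × 1.15 = 157.4 W

157 W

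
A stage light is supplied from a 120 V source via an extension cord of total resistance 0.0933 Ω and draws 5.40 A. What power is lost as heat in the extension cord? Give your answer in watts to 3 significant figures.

2.72 W

The extension cord is a series resistance carrying the load current; its dissipation is I²R_line.
The extension cord carries the full 5.40 A.
P_line = I² R_line = (5.400)² × 0.0933 = 2.721 W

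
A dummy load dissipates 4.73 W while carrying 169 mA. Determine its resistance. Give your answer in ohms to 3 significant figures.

Rearranging the power relation for the two known quantities gives R = P / I².
R = 4.73 / (0.1690)² = 165.6 Ω

166 Ω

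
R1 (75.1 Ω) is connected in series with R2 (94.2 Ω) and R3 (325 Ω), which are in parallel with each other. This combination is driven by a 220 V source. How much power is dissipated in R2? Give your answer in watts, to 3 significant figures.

Replace R2 and R3 with their parallel equivalent so the circuit becomes R1 in series with R_p.
R_p = (94.2×325)/(94.2+325) = 73.03 Ω
R_total = 75.1 + 73.03 = 148.1 Ω
I = V / R_total = 220 / 148.1 = 1.485 A
Voltage across the parallel pair: V_p = I × R_p = 1.485 × 73.03 = 108.5 V
R2 is across V_p, so use P = V²/R for that branch.
P_R2 = (108.5)² / 94.2 = 124.9 W

125 W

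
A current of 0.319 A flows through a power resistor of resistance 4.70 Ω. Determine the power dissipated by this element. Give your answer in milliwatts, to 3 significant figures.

478 mW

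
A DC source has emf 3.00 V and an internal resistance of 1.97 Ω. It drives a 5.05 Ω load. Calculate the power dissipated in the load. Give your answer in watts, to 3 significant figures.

0.922 W

Load and internal resistance form a series loop — compute the loop current, then the load power via I²R.
I = ε / (r + R) = 3.00 / (1.97 + 5.05) = 0.4274 A
P_load = I² R = (0.4274)² × 5.05 = 0.9223 W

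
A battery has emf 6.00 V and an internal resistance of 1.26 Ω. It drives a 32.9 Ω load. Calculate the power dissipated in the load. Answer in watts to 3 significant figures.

1.01 W

Find the circuit current first, then P = I²R for the load (series elements share I).
I = ε / (r + R) = 6.00 / (1.26 + 32.9) = 0.1756 A
P_load = I² R = (0.1756)² × 32.9 = 1.015 W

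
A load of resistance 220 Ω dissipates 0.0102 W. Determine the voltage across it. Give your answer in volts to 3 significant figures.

1.50 V

Inverting the appropriate power form: V = √(P R).
V = √(0.0102 × 220) = 1.498 V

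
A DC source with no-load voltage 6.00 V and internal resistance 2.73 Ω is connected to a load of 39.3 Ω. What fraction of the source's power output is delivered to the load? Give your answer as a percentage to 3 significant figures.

The source delivers εI, of which I²R reaches the load and I²r is lost; since I is common, η = R/(R+r).
η = R / (R + r) = 39.3 / (39.3 + 2.73) = 0.9350

93.5 %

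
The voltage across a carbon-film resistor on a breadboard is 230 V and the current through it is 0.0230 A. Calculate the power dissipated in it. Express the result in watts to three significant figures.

Both the voltage across and the current through the element are known, so P = V I applies directly.
P = 230 V × 0.02300 A = 5.290 W

5.29 W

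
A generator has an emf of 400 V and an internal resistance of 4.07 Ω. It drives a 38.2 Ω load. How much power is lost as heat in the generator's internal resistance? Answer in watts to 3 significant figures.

The source's internal resistance is just another series element carrying I; its dissipation is I²r.
I = ε / (r + R) = 400 / (4.07 + 38.2) = 9.463 A
P_int = I² r = (9.463)² × 4.07 = 364.5 W

364 W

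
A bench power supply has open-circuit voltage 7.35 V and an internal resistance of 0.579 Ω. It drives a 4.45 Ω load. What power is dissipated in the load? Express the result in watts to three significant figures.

The internal resistance and the load are in series, so the same I flows through both; get I from ε/(r+R), then I²R for the load.
I = ε / (r + R) = 7.35 / (0.579 + 4.45) = 1.462 A
P_load = I² R = (1.462)² × 4.45 = 9.505 W

9.51 W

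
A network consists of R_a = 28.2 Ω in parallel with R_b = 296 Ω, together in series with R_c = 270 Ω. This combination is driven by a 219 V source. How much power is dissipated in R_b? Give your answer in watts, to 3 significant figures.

1.23 W

Combine R_a and R_b into their parallel equivalent first, reducing the network to two series resistors.
R_p = (28.2×296)/(28.2+296) = 25.75 Ω
R_total = R_p + 270 = 25.75 + 270 = 295.7 Ω
I = V / R_total = 219 / 295.7 = 0.7405 A
Voltage across the parallel pair: V_p = I × R_p = 0.7405 × 25.75 = 19.07 V
Use P = V²/R for R_b with V = V_p.
P_R_b = (19.07)² / 296 = 1.228 W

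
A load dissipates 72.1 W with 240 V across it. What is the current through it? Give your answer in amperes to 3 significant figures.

Inverting the appropriate power form: I = P / V.
I = 72.1 / 240 = 0.3004 A

0.300 A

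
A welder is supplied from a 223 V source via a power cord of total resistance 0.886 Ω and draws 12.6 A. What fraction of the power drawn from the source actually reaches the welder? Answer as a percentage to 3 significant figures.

The power cord carries the full 12.6 A.
P_line = I² R_line = (12.60)² × 0.886 = 140.7 W
P_source = V I = 223 × 12.60 = 2810 W; P_load = 2669 W
η = P_load / P_source = 2669 / 2810 = 0.9499

95.0 %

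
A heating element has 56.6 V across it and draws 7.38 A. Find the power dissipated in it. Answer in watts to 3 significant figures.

418 W

V and I are known directly — P = V I, no intermediate step needed.
P = 56.6 V × 7.380 A = 417.7 W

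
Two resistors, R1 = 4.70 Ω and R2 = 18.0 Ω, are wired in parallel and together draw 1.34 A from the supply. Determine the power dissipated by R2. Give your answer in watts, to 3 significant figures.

1.39 W

We need the common branch voltage; get it from I_total × R_eq, then P = V²/R for the branch.
1/R_eq = 1/4.70 + 1/18.0 ⇒ R_eq = 3.727 Ω
V = I_total × R_eq = 1.340 × 3.727 = 4.994 V
P_R2 = V² / R2 = (4.994)² / 18.0 = 1.386 W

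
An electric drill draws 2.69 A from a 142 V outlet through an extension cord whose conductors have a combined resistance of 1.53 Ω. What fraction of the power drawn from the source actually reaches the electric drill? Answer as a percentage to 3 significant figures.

The extension cord carries the full 2.69 A.
P_line = I² R_line = (2.690)² × 1.53 = 11.07 W
P_source = V I = 142 × 2.690 = 382.0 W; P_load = 370.9 W
η = P_load / P_source = 370.9 / 382.0 = 0.9710

97.1 %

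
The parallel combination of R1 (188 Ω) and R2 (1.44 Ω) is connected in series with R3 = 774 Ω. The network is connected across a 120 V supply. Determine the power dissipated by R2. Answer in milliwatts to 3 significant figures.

Combine R1 and R2 into their parallel equivalent first, reducing the network to two series resistors.
R_p = (188×1.44)/(188+1.44) = 1.429 Ω
R_total = R_p + 774 = 1.429 + 774 = 775.4 Ω
I = V / R_total = 120 / 775.4 = 0.1548 A
Voltage across the parallel pair: V_p = I × R_p = 0.1548 × 1.429 = 0.2212 V
R2 has V_p across it, so P = V_p²/R2.
P_R2 = (0.2212)² / 1.44 = 0.03396 W

34.0 mW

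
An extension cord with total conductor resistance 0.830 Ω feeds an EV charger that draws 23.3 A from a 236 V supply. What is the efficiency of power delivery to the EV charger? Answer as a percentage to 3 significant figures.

The extension cord carries the full 23.3 A.
P_line = I² R_line = (23.30)² × 0.830 = 450.6 W
P_source = V I = 236 × 23.30 = 5499 W; P_load = 5048 W
η = P_load / P_source = 5048 / 5499 = 0.9181

91.8 %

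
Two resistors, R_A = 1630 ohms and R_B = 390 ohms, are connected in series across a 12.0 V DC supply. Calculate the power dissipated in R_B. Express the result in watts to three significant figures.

0.0138 W

Series elements share the same current, so find I first, then use P = I²R.
R_total = 1630 + 390 = 2020 Ω
I = V / R_total = 12.0 / 2020 = 0.005941 A
P_R_B = I² × R_B = (0.005941)² × 390 = 0.01376 W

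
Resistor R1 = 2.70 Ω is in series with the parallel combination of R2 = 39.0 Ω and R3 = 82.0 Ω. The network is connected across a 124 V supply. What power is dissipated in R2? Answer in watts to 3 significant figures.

Collapse R2‖R3 to a single equivalent, reducing the network to two series elements.
R_p = (39.0×82.0)/(39.0+82.0) = 26.43 Ω
R_total = 2.70 + 26.43 = 29.13 Ω
I = V / R_total = 124 / 29.13 = 4.257 A
Voltage across the parallel pair: V_p = I × R_p = 4.257 × 26.43 = 112.5 V
R2 sees V_p directly, so P = V_p² / R2.
P_R2 = (112.5)² / 39.0 = 324.6 W

325 W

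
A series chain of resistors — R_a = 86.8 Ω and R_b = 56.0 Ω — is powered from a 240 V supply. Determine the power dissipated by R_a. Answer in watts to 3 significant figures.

The current is common to all series resistors; compute it, then apply P = I²R for the target.
R_total = 86.8 + 56.0 = 142.8 Ω
I = V / R_total = 240 / 142.8 = 1.681 A
P_R_a = I² × R_a = (1.681)² × 86.8 = 245.2 W

245 W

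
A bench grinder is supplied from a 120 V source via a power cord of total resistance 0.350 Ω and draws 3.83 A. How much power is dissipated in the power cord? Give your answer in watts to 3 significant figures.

The power cord and load are in series, so the same current flows in both; the loss is I²R_line.
The power cord carries the full 3.83 A.
P_line = I² R_line = (3.830)² × 0.350 = 5.134 W

5.13 W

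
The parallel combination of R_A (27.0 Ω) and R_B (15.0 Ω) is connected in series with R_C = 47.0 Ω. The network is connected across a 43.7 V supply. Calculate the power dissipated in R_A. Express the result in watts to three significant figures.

First find R_p for the parallel pair, then treat R_p + R_C as a series loop.
R_p = (27.0×15.0)/(27.0+15.0) = 9.643 Ω
R_total = R_p + 47.0 = 9.643 + 47.0 = 56.64 Ω
I = V / R_total = 43.7 / 56.64 = 0.7715 A
Voltage across the parallel pair: V_p = I × R_p = 0.7715 × 9.643 = 7.439 V
Use P = V²/R for R_A with V = V_p.
P_R_A = (7.439)² / 27.0 = 2.050 W

2.05 W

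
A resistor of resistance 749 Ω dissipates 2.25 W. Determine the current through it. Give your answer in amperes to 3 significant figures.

The two known quantities fix the third via I = √(P / R).
I = √(2.25 / 749) = 0.05481 A

0.0548 A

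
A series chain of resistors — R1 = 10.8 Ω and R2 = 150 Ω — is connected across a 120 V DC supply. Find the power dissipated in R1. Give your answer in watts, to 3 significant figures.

Since the resistors are in series they all carry the loop current I = V/R_total; the power in any one is I²R.
R_total = 10.8 + 150 = 160.8 Ω
I = V / R_total = 120 / 160.8 = 0.7463 A
P_R1 = I² × R1 = (0.7463)² × 10.8 = 6.015 W

6.01 W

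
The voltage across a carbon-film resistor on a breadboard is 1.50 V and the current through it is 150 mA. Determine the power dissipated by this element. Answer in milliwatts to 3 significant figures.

Since both terminal voltage and current are stated, P = V I gives the power in one step.
P = 1.50 V × 0.1500 A = 0.2250 W

225 mW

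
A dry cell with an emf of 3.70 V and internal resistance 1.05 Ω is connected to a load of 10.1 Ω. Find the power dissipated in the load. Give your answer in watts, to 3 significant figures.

Load and internal resistance form a series loop — compute the loop current, then the load power via I²R.
I = ε / (r + R) = 3.70 / (1.05 + 10.1) = 0.3318 A
P_load = I² R = (0.3318)² × 10.1 = 1.112 W

1.11 W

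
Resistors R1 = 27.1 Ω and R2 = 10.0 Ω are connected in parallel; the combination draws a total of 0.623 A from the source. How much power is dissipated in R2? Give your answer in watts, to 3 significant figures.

2.07 W

We need the common branch voltage; get it from I_total × R_eq, then P = V²/R for the branch.
1/R_eq = 1/27.1 + 1/10.0 ⇒ R_eq = 7.305 Ω
V = I_total × R_eq = 0.6230 × 7.305 = 4.551 V
P_R2 = V² / R2 = (4.551)² / 10.0 = 2.071 W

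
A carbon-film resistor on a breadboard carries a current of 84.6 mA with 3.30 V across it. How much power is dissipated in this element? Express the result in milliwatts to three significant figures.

With V and I both given, power follows immediately from P = V I.
P = 3.30 V × 0.08460 A = 0.2792 W

279 mW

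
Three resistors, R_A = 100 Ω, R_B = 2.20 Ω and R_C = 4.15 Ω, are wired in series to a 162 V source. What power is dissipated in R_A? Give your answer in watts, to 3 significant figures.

Every series element carries the same I. Get I from the total resistance, then P = I² × R_A.
R_total = 100 + 2.20 + 4.15 = 106.3 Ω
I = V / R_total = 162 / 106.3 = 1.523 A
P_R_A = I² × R_A = (1.523)² × 100 = 232.0 W

232 W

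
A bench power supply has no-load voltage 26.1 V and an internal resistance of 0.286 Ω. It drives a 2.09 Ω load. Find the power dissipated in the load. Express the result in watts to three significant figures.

Load and internal resistance form a series loop — compute the loop current, then the load power via I²R.
I = ε / (r + R) = 26.1 / (0.286 + 2.09) = 10.98 A
P_load = I² R = (10.98)² × 2.09 = 252.2 W

252 W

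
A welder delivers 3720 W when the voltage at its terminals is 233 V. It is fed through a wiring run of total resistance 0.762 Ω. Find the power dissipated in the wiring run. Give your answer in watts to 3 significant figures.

The wiring run is a series resistance carrying the load current; its dissipation is I²R_line.
I = P / V = 3720 / 233 = 15.97 A through the wiring run.
P_line = I² R_line = (15.97)² × 0.762 = 194.2 W

194 W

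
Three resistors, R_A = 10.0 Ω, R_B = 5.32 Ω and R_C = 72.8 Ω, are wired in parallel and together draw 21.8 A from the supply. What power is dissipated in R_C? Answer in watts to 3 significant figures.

We need the common branch voltage; get it from I_total × R_eq, then P = V²/R for the branch.
1/R_eq = 1/10.0 + 1/5.32 + 1/72.8 ⇒ R_eq = 3.314 Ω
V = I_total × R_eq = 21.80 × 3.314 = 72.26 V
P_R_C = V² / R_C = (72.26)² / 72.8 = 71.72 W

71.7 W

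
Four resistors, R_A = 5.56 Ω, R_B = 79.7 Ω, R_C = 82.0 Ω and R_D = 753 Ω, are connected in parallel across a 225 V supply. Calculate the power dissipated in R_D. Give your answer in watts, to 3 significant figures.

Each parallel branch sees the full supply voltage, so P = V²/R applies directly to the target branch.
P_R_D = V² / R_D = (225)² / 753 Ω = 67.23 W

67.2 W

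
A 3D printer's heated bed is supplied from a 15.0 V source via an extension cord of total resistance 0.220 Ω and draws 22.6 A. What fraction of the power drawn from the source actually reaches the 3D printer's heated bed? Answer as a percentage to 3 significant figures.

The extension cord carries the full 22.6 A.
P_line = I² R_line = (22.60)² × 0.220 = 112.4 W
P_source = V I = 15.0 × 22.60 = 339.0 W; P_load = 226.6 W
η = P_load / P_source = 226.6 / 339.0 = 0.6685

66.9 %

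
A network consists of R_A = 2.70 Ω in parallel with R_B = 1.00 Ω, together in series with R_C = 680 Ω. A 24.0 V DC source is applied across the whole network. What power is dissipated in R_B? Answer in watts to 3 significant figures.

0.000662 W

Combine R_A and R_B into their parallel equivalent first, reducing the network to two series resistors.
R_p = (2.70×1.00)/(2.70+1.00) = 0.7297 Ω
R_total = R_p + 680 = 0.7297 + 680 = 680.7 Ω
I = V / R_total = 24.0 / 680.7 = 0.03526 A
Voltage across the parallel pair: V_p = I × R_p = 0.03526 × 0.7297 = 0.02573 V
R_B has V_p across it, so P = V_p²/R_B.
P_R_B = (0.02573)² / 1.00 = 0.0006619 W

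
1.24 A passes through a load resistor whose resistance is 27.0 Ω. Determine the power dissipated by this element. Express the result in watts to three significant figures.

41.5 W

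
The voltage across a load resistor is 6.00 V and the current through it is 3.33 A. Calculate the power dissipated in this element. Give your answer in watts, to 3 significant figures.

20.0 W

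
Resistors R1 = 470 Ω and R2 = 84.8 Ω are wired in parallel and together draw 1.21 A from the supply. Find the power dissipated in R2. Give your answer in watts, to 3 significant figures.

We need the common branch voltage; get it from I_total × R_eq, then P = V²/R for the branch.
1/R_eq = 1/470 + 1/84.8 ⇒ R_eq = 71.84 Ω
V = I_total × R_eq = 1.210 × 71.84 = 86.92 V
P_R2 = V² / R2 = (86.92)² / 84.8 = 89.10 W

89.1 W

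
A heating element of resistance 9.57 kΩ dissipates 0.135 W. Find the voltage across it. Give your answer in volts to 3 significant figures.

35.9 V

Rearranging the power relation for the two known quantities gives V = √(P R).
V = √(0.135 × 9570) = 35.94 V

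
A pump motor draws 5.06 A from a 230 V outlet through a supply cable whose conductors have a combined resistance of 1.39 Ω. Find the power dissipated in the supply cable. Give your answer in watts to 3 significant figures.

35.6 W

The supply cable is a series resistance carrying the load current; its dissipation is I²R_line.
The supply cable carries the full 5.06 A.
P_line = I² R_line = (5.060)² × 1.39 = 35.59 W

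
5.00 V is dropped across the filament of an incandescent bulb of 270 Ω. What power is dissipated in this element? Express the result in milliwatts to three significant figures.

92.6 mW

With V across and R both known, P = V²/R gives the dissipation directly.
P = (5.00 V)² / 270 Ω = 0.09259 W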